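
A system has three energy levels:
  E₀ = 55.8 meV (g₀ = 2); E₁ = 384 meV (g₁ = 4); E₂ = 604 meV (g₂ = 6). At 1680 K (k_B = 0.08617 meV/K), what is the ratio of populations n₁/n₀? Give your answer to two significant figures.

k_BT = 0.08617 × 1680 K = 144.8 meV.
n₁/n₀ = (g₁/g₀) exp[−(E₁−E₀)/kT] = (4/2) × exp(−(328.2 meV)/(144.8 meV)) = (4/2) × exp(-2.267) = 0.21.

0.21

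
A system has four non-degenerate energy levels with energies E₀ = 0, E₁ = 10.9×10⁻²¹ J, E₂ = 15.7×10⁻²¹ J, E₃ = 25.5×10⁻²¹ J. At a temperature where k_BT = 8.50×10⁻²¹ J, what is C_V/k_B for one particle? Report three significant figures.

0.684

Eᵢ/kT = 0, 1.2824, 1.8471, 3.0000.
Z = Σ e^(−Eᵢ/kT) = e^(−0) + e^(−1.2824) + e^(−1.8471) + e^(−3.0000) = 1.0000 + 0.27737 + 0.15769 + 0.049787 = 1.4848.
⟨E⟩ = 4.5586, ⟨E²⟩ = 70.176.
C_V/k_B = (⟨E²⟩ − ⟨E⟩²)/(kT)² = (70.176 − 20.781)/72.250 = 0.684.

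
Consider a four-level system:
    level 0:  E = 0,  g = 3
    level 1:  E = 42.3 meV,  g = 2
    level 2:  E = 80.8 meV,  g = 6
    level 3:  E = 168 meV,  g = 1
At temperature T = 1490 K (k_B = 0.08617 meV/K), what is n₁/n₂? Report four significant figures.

0.4499

k_BT = 0.08617 × 1490 K = 128.393 meV.
n₁/n₂ = (g₁/g₂) exp[−(E₁−E₂)/kT] = (2/6) × exp(−(-38.5 meV)/(128.393 meV)) = (2/6) × exp(0.299861) = 0.4499.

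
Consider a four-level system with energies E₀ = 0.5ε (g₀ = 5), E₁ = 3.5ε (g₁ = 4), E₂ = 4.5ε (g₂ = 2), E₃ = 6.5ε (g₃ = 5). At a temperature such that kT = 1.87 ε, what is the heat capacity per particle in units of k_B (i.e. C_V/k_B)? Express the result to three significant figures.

0.684

Eᵢ/kT = 0.26738, 1.8717, 2.4064, 3.4759.
Z = Σ gᵢe^(−Eᵢ/kT) = 5·e^(−0.26738) + 4·e^(−1.8717) + 2·e^(−2.4064) + 5·e^(−3.4759) = 3.8269 + 0.61545 + 0.18028 + 0.15467 = 4.7773.
⟨E⟩ = 1.2317 ε, ⟨E²⟩ = 3.9105 ε².
C_V/k_B = (⟨E²⟩ − ⟨E⟩²)/(kT)² = (3.9105 − 1.5171)/3.4969 = 0.684.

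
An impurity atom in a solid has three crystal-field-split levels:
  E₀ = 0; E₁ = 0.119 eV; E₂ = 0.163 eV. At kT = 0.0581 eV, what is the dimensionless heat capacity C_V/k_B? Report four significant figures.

Eᵢ/kT = 0, 2.04819, 2.80551.
Z = Σ e^(−Eᵢ/kT) = e^(−0) + e^(−2.04819) + e^(−2.80551) = 1.00000 + 0.128968 + 0.0604759 = 1.18944.
⟨E⟩ = 0.0211904 eV, ⟨E²⟩ = 0.00288632 eV².
C_V/k_B = (⟨E²⟩ − ⟨E⟩²)/(kT)² = (0.00288632 − 0.000449033)/0.00337561 = 0.7220.

0.7220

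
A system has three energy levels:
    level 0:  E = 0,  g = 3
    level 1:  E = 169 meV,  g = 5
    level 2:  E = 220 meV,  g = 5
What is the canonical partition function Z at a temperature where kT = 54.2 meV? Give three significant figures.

Eᵢ/kT = 0, 3.1181, 4.0590.
Z = Σ gᵢe^(−Eᵢ/kT) = 3·e^(−0) + 5·e^(−3.1181) + 5·e^(−4.0590) = 3.0000 + 0.22121 + 0.086331 = 3.3075.

Z = 3.31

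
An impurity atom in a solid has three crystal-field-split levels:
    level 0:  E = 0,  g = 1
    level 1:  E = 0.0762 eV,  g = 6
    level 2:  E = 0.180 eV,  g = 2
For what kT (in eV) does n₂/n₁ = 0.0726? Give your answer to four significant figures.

0.06810 eV

n₂/n₁ = (g₂/g₁) exp[−(E₂−E₁)/kT] = 0.0726.
⇒ (E₂−E₁)/kT = ln((2/6)/0.0726) = ln(4.59137) = 1.52418.
kT = 0.1038 eV / 1.52418 = 0.06810 eV.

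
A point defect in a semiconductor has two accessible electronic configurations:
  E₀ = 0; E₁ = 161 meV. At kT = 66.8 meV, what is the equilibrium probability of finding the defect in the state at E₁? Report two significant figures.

0.082

Eᵢ/kT = 0, 2.410.
Z = Σ e^(−Eᵢ/kT) = e^(−0) + e^(−2.410) = 1.000 + 0.08982 = 1.090.
P₁ = e^(−E₁/kT) / Z = 0.08982/1.090 = 0.082.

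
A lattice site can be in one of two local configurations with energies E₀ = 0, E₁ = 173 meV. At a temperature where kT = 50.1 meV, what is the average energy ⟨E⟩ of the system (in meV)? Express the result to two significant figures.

Eᵢ/kT = 0, 3.453.
Z = Σ e^(−Eᵢ/kT) = e^(−0) + e^(−3.453) = 1.000 + 0.03165 = 1.032.
⟨E⟩ = Σ Eᵢ e^(−Eᵢ/kT) / Z = (0·1.000 + 173·0.03165) / 1.032 = 5.3 meV.

5.3 meV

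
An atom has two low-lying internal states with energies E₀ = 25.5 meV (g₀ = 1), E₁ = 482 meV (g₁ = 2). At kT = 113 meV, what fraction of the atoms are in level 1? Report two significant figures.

Eᵢ/kT = 0.2257, 4.265.
Z = Σ gᵢe^(−Eᵢ/kT) = 1·e^(−0.2257) + 2·e^(−4.265) = 0.7980 + 0.02810 = 0.8261.
P₁ = g₁ e^(−E₁/kT) / Z = 0.02810/0.8261 = 0.034.

0.034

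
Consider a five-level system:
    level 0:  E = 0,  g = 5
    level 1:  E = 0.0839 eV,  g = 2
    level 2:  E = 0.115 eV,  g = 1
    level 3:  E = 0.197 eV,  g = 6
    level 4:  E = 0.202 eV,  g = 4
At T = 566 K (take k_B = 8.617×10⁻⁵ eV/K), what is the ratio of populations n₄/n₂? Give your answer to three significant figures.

0.672

k_BT = 8.617×10⁻⁵ × 566 K = 0.048772 eV.
n₄/n₂ = (g₄/g₂) exp[−(E₄−E₂)/kT] = (4/1) × exp(−(0.087 eV)/(0.048772 eV)) = (4/1) × exp(-1.7838) = 0.672.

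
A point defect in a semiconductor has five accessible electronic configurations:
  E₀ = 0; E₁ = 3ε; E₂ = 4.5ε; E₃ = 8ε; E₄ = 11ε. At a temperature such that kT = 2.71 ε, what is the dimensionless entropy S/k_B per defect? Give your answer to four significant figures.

Eᵢ/kT = 0, 1.10701, 1.66052, 2.95203, 4.05904.
Z = Σ e^(−Eᵢ/kT) = e^(−0) + e^(−1.10701) + e^(−1.66052) + e^(−2.95203) + e^(−4.05904) = 1.00000 + 0.330546 + 0.190040 + 0.0522336 + 0.0172656 = 1.59009.
⟨E⟩ = Σ EᵢPᵢ = 1.54369 ε.
S/k_B = ln Z + ⟨E⟩/kT = ln(1.59009) + 1.54369/2.71 = 0.463791 + 0.569627 = 1.033.

1.033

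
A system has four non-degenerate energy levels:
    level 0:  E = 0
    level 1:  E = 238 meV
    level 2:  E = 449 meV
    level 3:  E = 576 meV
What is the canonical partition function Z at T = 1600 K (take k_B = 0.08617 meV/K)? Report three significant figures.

Z = 1.23

k_BT = 0.08617 × 1600 K = 137.87 meV.
Eᵢ/kT = 0, 1.7263, 3.2567, 4.1778.
Z = Σ e^(−Eᵢ/kT) = e^(−0) + e^(−1.7263) + e^(−3.2567) + e^(−4.1778) = 1.0000 + 0.17794 + 0.038515 + 0.015332 = 1.2318.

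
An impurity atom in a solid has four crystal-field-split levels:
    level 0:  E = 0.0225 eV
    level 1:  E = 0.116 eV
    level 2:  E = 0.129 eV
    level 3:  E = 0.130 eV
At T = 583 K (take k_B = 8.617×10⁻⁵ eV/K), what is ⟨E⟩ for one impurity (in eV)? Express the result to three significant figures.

0.0512 eV

k_BT = 8.617×10⁻⁵ × 583 K = 0.050237 eV.
Eᵢ/kT = 0.44788, 2.3091, 2.5678, 2.5877.
Z = Σ e^(−Eᵢ/kT) = e^(−0.44788) + e^(−2.3091) + e^(−2.5678) + e^(−2.5877) = 0.63898 + 0.099351 + 0.076704 + 0.075193 = 0.89023.
⟨E⟩ = Σ Eᵢ e^(−Eᵢ/kT) / Z = (0.0225·0.63898 + 0.116·0.099351 + 0.129·0.076704 + 0.130·0.075193) / 0.89023 = 0.0512 eV.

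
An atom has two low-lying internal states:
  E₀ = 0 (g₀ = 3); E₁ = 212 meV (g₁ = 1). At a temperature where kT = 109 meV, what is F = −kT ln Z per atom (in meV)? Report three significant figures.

Eᵢ/kT = 0, 1.9450.
Z = Σ gᵢe^(−Eᵢ/kT) = 3·e^(−0) + 1·e^(−1.9450) = 3.0000 + 0.14299 = 3.1430.
F = −kT ln Z = −109 × ln(3.1430) = −109 × 1.1452 = -125 meV.

-125 meV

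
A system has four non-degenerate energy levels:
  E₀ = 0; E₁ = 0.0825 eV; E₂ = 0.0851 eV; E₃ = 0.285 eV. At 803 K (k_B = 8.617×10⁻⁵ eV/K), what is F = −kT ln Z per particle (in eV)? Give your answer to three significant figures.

k_BT = 8.617×10⁻⁵ × 803 K = 0.069195 eV.
Eᵢ/kT = 0, 1.1923, 1.2299, 4.1188.
Z = Σ e^(−Eᵢ/kT) = e^(−0) + e^(−1.1923) + e^(−1.2299) + e^(−4.1188) = 1.0000 + 0.30352 + 0.29232 + 0.016264 = 1.6121.
F = −kT ln Z = −0.069195 × ln(1.6121) = −0.069195 × 0.47754 = -0.0330 eV.

-0.0330 eV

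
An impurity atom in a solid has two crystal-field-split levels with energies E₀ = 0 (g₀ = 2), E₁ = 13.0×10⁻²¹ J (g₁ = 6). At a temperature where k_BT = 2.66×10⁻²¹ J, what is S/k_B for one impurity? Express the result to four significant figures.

0.8237

Eᵢ/kT = 0, 4.88722.
Z = Σ gᵢe^(−Eᵢ/kT) = 2·e^(−0) + 6·e^(−4.88722) = 2.00000 + 0.0452542 = 2.04525.
⟨E⟩ = Σ EᵢPᵢ = 0.287644 ×10⁻²¹ J.
S/k_B = ln Z + ⟨E⟩/kT = ln(2.04525) + 0.287644/2.66 = 0.715520 + 0.108137 = 0.8237.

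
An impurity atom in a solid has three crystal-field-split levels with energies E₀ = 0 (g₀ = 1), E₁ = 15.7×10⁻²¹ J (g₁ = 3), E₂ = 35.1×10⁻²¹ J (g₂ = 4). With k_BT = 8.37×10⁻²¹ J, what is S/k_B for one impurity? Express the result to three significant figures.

Eᵢ/kT = 0, 1.8757, 4.1935.
Z = Σ gᵢe^(−Eᵢ/kT) = 1·e^(−0) + 3·e^(−1.8757) + 4·e^(−4.1935) = 1.0000 + 0.45974 + 0.060373 = 1.5201.
⟨E⟩ = Σ EᵢPᵢ = 6.1424 ×10⁻²¹ J.
S/k_B = ln Z + ⟨E⟩/kT = ln(1.5201) + 6.1424/8.37 = 0.41878 + 0.73386 = 1.15.

1.15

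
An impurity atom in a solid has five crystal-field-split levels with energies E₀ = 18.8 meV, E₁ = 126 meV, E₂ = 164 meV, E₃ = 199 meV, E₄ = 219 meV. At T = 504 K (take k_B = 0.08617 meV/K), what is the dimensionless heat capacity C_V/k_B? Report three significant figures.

k_BT = 0.08617 × 504 K = 43.430 meV.
Eᵢ/kT = 0.43288, 2.9012, 3.7762, 4.5821, 5.0426.
Z = Σ e^(−Eᵢ/kT) = e^(−0.43288) + e^(−2.9012) + e^(−3.7762) + e^(−4.5821) + e^(−5.0426) = 0.64864 + 0.054957 + 0.022910 + 0.010233 + 0.0064569 = 0.74320.
⟨E⟩ = 35.423 meV, ⟨E²⟩ = 3273.5 meV².
C_V/k_B = (⟨E²⟩ − ⟨E⟩²)/(kT)² = (3273.5 − 1254.8)/1886.2 = 1.07.

1.07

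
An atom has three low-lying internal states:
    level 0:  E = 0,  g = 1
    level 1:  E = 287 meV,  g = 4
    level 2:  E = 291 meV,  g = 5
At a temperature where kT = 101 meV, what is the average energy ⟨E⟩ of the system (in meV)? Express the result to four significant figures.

98.14 meV

Eᵢ/kT = 0, 2.84158, 2.88119.
Z = Σ gᵢe^(−Eᵢ/kT) = 1·e^(−0) + 4·e^(−2.84158) + 5·e^(−2.88119) = 1.00000 + 0.233334 + 0.280340 = 1.51367.
⟨E⟩ = Σ Eᵢ gᵢe^(−Eᵢ/kT) / Z = (0·1.00000 + 287·0.233334 + 291·0.280340) / 1.51367 = 98.14 meV.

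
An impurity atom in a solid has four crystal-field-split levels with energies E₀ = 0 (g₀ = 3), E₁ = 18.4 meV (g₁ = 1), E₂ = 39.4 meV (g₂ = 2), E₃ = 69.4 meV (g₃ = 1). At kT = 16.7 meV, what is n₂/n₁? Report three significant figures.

0.569

n₂/n₁ = (g₂/g₁) exp[−(E₂−E₁)/kT] = (2/1) × exp(−(21.0 meV)/(16.7 meV)) = (2/1) × exp(-1.2575) = 0.569.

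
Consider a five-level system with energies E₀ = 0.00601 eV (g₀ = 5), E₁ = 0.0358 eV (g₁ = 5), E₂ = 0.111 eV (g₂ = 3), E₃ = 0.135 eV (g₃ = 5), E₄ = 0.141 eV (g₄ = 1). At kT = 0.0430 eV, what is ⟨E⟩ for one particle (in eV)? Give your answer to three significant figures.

0.0234 eV

Eᵢ/kT = 0.13977, 0.83256, 2.5814, 3.1395, 3.2791.
Z = Σ gᵢe^(−Eᵢ/kT) = 5·e^(−0.13977) + 5·e^(−0.83256) + 3·e^(−2.5814) + 5·e^(−3.1395) + 1·e^(−3.2791) = 4.3478 + 2.1747 + 0.22700 + 0.21652 + 0.037662 = 7.0037.
⟨E⟩ = Σ Eᵢ gᵢe^(−Eᵢ/kT) / Z = (0.00601·4.3478 + 0.0358·2.1747 + 0.111·0.22700 + 0.135·0.21652 + 0.141·0.037662) / 7.0037 = 0.0234 eV.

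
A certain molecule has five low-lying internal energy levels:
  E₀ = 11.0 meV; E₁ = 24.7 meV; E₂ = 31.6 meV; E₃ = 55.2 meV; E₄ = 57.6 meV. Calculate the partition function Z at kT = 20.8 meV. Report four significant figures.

Eᵢ/kT = 0.528846, 1.18750, 1.51923, 2.65385, 2.76923.
Z = Σ e^(−Eᵢ/kT) = e^(−0.528846) + e^(−1.18750) + e^(−1.51923) + e^(−2.65385) + e^(−2.76923) = 0.589285 + 0.304983 + 0.218880 + 0.0703797 + 0.0627103 = 1.24624.

Z = 1.246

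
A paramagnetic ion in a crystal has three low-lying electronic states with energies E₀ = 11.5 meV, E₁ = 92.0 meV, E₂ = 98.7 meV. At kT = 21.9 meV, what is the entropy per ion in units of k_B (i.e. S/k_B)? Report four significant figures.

Eᵢ/kT = 0.525114, 4.20091, 4.50685.
Z = Σ e^(−Eᵢ/kT) = e^(−0.525114) + e^(−4.20091) + e^(−4.50685) = 0.591488 + 0.0149819 + 0.0110332 = 0.617503.
⟨E⟩ = Σ EᵢPᵢ = 15.0111 meV.
S/k_B = ln Z + ⟨E⟩/kT = ln(0.617503) + 15.0111/21.9 = -0.482071 + 0.685438 = 0.2034.

0.2034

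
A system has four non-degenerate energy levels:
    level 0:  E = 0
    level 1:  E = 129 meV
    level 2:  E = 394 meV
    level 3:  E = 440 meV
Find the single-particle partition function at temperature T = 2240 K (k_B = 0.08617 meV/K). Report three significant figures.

Z = 1.74

k_BT = 0.08617 × 2240 K = 193.02 meV.
Eᵢ/kT = 0, 0.66832, 2.0412, 2.2796.
Z = Σ e^(−Eᵢ/kT) = e^(−0) + e^(−0.66832) + e^(−2.0412) + e^(−2.2796) = 1.0000 + 0.51257 + 0.12987 + 0.10233 = 1.7448.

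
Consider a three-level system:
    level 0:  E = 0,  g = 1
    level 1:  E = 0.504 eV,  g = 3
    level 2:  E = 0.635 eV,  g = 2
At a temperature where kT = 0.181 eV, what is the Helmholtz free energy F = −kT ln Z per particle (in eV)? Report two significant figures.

-0.040 eV

Eᵢ/kT = 0, 2.785, 3.508.
Z = Σ gᵢe^(−Eᵢ/kT) = 1·e^(−0) + 3·e^(−2.785) + 2·e^(−3.508) = 1.000 + 0.1852 + 0.05991 = 1.245.
F = −kT ln Z = −0.181 × ln(1.245) = −0.181 × 0.2191 = -0.040 eV.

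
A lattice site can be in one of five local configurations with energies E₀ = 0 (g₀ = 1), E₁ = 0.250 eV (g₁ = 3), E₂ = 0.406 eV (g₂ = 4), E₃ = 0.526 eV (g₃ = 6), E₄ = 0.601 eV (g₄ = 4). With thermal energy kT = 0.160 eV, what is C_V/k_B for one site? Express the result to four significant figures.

Eᵢ/kT = 0, 1.56250, 2.53750, 3.28750, 3.75625.
Z = Σ gᵢe^(−Eᵢ/kT) = 1·e^(−0) + 3·e^(−1.56250) + 4·e^(−2.53750) + 6·e^(−3.28750) + 4·e^(−3.75625) = 1.00000 + 0.628834 + 0.316255 + 0.224083 + 0.0934849 = 2.26266.
⟨E⟩ = 0.203150 eV, ⟨E²⟩ = 0.0827334 eV².
C_V/k_B = (⟨E²⟩ − ⟨E⟩²)/(kT)² = (0.0827334 − 0.0412699)/0.0256000 = 1.620.

1.620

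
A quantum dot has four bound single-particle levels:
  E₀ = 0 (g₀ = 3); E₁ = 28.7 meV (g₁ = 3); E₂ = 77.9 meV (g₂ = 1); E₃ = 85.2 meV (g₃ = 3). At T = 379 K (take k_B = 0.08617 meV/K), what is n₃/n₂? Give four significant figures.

2.399

k_BT = 0.08617 × 379 K = 32.6584 meV.
n₃/n₂ = (g₃/g₂) exp[−(E₃−E₂)/kT] = (3/1) × exp(−(7.3 meV)/(32.6584 meV)) = (3/1) × exp(-0.223526) = 2.399.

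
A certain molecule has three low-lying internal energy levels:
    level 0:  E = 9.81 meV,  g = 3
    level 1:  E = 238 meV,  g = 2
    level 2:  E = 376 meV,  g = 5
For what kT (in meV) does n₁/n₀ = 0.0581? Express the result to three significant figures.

n₁/n₀ = (g₁/g₀) exp[−(E₁−E₀)/kT] = 0.0581.
⇒ (E₁−E₀)/kT = ln((2/3)/0.0581) = ln(11.474) = 2.4401.
kT = 228.19 meV / 2.4401 = 93.5 meV.

93.5 meV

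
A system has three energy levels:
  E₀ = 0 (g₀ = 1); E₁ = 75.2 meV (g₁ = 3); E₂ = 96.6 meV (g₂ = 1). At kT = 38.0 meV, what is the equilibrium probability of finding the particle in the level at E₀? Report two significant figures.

Eᵢ/kT = 0, 1.979, 2.542.
Z = Σ gᵢe^(−Eᵢ/kT) = 1·e^(−0) + 3·e^(−1.979) + 1·e^(−2.542) = 1.000 + 0.4146 + 0.07871 = 1.493.
P₀ = g₀ e^(−E₀/kT) / Z = 1.000/1.493 = 0.67.

0.67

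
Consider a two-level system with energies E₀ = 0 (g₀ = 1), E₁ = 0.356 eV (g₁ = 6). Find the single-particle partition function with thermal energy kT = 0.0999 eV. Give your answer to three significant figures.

Z = 1.17

Eᵢ/kT = 0, 3.5636.
Z = Σ gᵢe^(−Eᵢ/kT) = 1·e^(−0) + 6·e^(−3.5636) = 1.0000 + 0.17002 = 1.1700.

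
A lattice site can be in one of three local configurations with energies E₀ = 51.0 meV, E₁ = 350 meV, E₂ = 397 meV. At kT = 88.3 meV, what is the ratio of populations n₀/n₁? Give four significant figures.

n₀/n₁ = exp[−(E₀−E₁)/kT] = exp(−(-299.0 meV)/(88.3 meV)) = exp(3.38618) = 29.55.

29.55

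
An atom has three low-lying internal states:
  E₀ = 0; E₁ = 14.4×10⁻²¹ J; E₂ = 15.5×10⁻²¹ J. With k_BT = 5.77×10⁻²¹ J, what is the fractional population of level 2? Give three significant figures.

0.0592

Eᵢ/kT = 0, 2.4957, 2.6863.
Z = Σ e^(−Eᵢ/kT) = e^(−0) + e^(−2.4957) + e^(−2.6863) = 1.0000 + 0.082439 + 0.068133 = 1.1506.
P₂ = e^(−E₂/kT) / Z = 0.068133/1.1506 = 0.0592.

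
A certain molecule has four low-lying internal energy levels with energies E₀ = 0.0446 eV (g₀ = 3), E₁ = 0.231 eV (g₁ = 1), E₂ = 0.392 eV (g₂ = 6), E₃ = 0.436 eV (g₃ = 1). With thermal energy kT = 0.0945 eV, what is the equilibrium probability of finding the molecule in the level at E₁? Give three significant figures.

0.0421

Eᵢ/kT = 0.47196, 2.4444, 4.1481, 4.6138.
Z = Σ gᵢe^(−Eᵢ/kT) = 3·e^(−0.47196) + 1·e^(−2.4444) + 6·e^(−4.1481) + 1·e^(−4.6138) = 1.8713 + 0.086778 + 0.094766 + 0.0099141 = 2.0628.
P₁ = g₁ e^(−E₁/kT) / Z = 0.086778/2.0628 = 0.0421.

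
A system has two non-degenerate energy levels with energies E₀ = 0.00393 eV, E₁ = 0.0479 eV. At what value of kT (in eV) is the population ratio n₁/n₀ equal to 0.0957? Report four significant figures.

n₁/n₀ = exp[−(E₁−E₀)/kT] = 0.0957.
⇒ (E₁−E₀)/kT = ln(1/0.0957) = ln(10.4493) = 2.34653.
kT = 0.04397 eV / 2.34653 = 0.01874 eV.

0.01874 eV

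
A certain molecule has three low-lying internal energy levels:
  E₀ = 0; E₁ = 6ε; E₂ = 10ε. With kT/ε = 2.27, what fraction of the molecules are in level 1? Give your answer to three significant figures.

0.0657

Eᵢ/kT = 0, 2.6432, 4.4053.
Z = Σ e^(−Eᵢ/kT) = e^(−0) + e^(−2.6432) + e^(−4.4053) = 1.0000 + 0.071133 + 0.012212 = 1.0833.
P₁ = e^(−E₁/kT) / Z = 0.071133/1.0833 = 0.0657.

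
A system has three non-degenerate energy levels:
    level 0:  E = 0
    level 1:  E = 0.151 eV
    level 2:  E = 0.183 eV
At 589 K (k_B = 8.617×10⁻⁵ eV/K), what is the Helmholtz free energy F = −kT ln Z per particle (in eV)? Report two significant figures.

-0.0038 eV

k_BT = 8.617×10⁻⁵ × 589 K = 0.05075 eV.
Eᵢ/kT = 0, 2.975, 3.606.
Z = Σ e^(−Eᵢ/kT) = e^(−0) + e^(−2.975) + e^(−3.606) = 1.000 + 0.05105 + 0.02716 = 1.078.
F = −kT ln Z = −0.05075 × ln(1.078) = −0.05075 × 0.07511 = -0.0038 eV.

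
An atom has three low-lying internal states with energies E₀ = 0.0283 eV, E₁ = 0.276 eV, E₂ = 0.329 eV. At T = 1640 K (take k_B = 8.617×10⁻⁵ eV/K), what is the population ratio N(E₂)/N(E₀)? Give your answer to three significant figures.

k_BT = 8.617×10⁻⁵ × 1640 K = 0.14132 eV.
n₂/n₀ = exp[−(E₂−E₀)/kT] = exp(−(0.3007 eV)/(0.14132 eV)) = exp(-2.1278) = 0.119.

0.119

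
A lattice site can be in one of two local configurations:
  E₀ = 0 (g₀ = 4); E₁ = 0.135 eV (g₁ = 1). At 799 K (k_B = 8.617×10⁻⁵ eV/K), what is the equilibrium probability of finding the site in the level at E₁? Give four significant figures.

0.03399

k_BT = 8.617×10⁻⁵ × 799 K = 0.0688498 eV.
Eᵢ/kT = 0, 1.96079.
Z = Σ gᵢe^(−Eᵢ/kT) = 4·e^(−0) + 1·e^(−1.96079) = 4.00000 + 0.140747 = 4.14075.
P₁ = g₁ e^(−E₁/kT) / Z = 0.140747/4.14075 = 0.03399.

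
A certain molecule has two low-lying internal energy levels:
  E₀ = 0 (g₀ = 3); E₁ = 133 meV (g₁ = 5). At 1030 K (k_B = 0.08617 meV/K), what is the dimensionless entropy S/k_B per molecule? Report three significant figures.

1.82

k_BT = 0.08617 × 1030 K = 88.755 meV.
Eᵢ/kT = 0, 1.4985.
Z = Σ gᵢe^(−Eᵢ/kT) = 3·e^(−0) + 5·e^(−1.4985) = 3.0000 + 1.1173 = 4.1173.
⟨E⟩ = Σ EᵢPᵢ = 36.092 meV.
S/k_B = ln Z + ⟨E⟩/kT = ln(4.1173) + 36.092/88.755 = 1.4152 + 0.40665 = 1.82.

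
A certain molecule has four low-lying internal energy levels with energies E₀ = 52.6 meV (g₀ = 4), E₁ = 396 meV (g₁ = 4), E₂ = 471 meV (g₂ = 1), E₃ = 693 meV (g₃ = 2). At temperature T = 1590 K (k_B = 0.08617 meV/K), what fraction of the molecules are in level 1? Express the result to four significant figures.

k_BT = 0.08617 × 1590 K = 137.010 meV.
Eᵢ/kT = 0.383914, 2.89030, 3.43771, 5.05802.
Z = Σ gᵢe^(−Eᵢ/kT) = 4·e^(−0.383914) + 4·e^(−2.89030) + 1·e^(−3.43771) + 2·e^(−5.05802) = 2.72476 + 0.222238 + 0.0321382 + 0.0127163 = 2.99185.
P₁ = g₁ e^(−E₁/kT) / Z = 0.222238/2.99185 = 0.07428.

0.07428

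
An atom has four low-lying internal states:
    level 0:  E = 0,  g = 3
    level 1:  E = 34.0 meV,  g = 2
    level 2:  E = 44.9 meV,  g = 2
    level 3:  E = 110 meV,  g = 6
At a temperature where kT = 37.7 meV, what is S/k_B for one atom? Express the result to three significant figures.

Eᵢ/kT = 0, 0.90186, 1.1910, 2.9178.
Z = Σ gᵢe^(−Eᵢ/kT) = 3·e^(−0) + 2·e^(−0.90186) + 2·e^(−1.1910) + 6·e^(−2.9178) = 3.0000 + 0.81163 + 0.60783 + 0.32431 = 4.7438.
⟨E⟩ = Σ EᵢPᵢ = 19.090 meV.
S/k_B = ln Z + ⟨E⟩/kT = ln(4.7438) + 19.090/37.7 = 1.5568 + 0.50637 = 2.06.

2.06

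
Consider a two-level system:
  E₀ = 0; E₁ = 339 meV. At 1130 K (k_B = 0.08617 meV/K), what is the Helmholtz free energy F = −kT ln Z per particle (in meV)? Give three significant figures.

k_BT = 0.08617 × 1130 K = 97.372 meV.
Eᵢ/kT = 0, 3.4815.
Z = Σ e^(−Eᵢ/kT) = e^(−0) + e^(−3.4815) = 1.0000 + 0.030761 = 1.0308.
F = −kT ln Z = −97.372 × ln(1.0308) = −97.372 × 0.030335 = -2.95 meV.

-2.95 meV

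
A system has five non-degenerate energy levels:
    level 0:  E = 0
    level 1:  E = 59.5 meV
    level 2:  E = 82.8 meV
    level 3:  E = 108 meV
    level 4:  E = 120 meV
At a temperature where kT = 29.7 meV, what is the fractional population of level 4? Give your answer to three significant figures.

Eᵢ/kT = 0, 2.0034, 2.7879, 3.6364, 4.0404.
Z = Σ e^(−Eᵢ/kT) = e^(−0) + e^(−2.0034) + e^(−2.7879) + e^(−3.6364) + e^(−4.0404) = 1.0000 + 0.13488 + 0.061550 + 0.026347 + 0.017590 = 1.2404.
P₄ = e^(−E₄/kT) / Z = 0.017590/1.2404 = 0.0142.

0.0142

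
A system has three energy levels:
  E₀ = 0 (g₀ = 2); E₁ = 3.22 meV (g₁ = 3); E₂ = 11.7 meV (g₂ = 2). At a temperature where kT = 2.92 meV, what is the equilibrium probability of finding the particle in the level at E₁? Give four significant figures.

Eᵢ/kT = 0, 1.10274, 4.00685.
Z = Σ gᵢe^(−Eᵢ/kT) = 2·e^(−0) + 3·e^(−1.10274) + 2·e^(−4.00685) = 2.00000 + 0.995881 + 0.0363812 = 3.03226.
P₁ = g₁ e^(−E₁/kT) / Z = 0.995881/3.03226 = 0.3284.

0.3284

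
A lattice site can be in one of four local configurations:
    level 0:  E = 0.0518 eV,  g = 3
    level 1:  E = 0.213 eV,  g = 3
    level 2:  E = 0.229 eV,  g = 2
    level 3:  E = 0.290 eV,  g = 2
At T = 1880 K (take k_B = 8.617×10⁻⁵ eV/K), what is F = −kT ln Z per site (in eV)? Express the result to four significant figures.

-0.2165 eV

k_BT = 8.617×10⁻⁵ × 1880 K = 0.162000 eV.
Eᵢ/kT = 0.319753, 1.31481, 1.41358, 1.79012.
Z = Σ gᵢe^(−Eᵢ/kT) = 3·e^(−0.319753) + 3·e^(−1.31481) + 2·e^(−1.41358) + 2·e^(−1.79012) = 2.17899 + 0.805576 + 0.486542 + 0.333880 = 3.80499.
F = −kT ln Z = −0.162000 × ln(3.80499) = −0.162000 × 1.33631 = -0.2165 eV.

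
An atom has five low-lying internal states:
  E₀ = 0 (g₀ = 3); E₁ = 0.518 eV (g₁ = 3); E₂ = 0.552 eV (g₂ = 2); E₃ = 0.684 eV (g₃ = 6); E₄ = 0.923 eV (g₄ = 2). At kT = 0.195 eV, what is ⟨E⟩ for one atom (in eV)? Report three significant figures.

Eᵢ/kT = 0, 2.6564, 2.8308, 3.5077, 4.7333.
Z = Σ gᵢe^(−Eᵢ/kT) = 3·e^(−0) + 3·e^(−2.6564) + 2·e^(−2.8308) + 6·e^(−3.5077) + 2·e^(−4.7333) = 3.0000 + 0.21060 + 0.11793 + 0.17979 + 0.017595 = 3.5259.
⟨E⟩ = Σ Eᵢ gᵢe^(−Eᵢ/kT) / Z = (0·3.0000 + 0.518·0.21060 + 0.552·0.11793 + 0.684·0.17979 + 0.923·0.017595) / 3.5259 = 0.0889 eV.

0.0889 eV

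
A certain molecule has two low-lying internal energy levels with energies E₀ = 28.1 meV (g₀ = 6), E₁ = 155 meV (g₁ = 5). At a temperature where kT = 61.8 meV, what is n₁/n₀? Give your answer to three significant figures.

0.107

n₁/n₀ = (g₁/g₀) exp[−(E₁−E₀)/kT] = (5/6) × exp(−(126.9 meV)/(61.8 meV)) = (5/6) × exp(-2.0534) = 0.107.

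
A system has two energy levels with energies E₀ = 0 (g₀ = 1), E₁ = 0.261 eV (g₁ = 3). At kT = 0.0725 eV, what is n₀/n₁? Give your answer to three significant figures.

12.2

n₀/n₁ = (g₀/g₁) exp[−(E₀−E₁)/kT] = (1/3) × exp(−(-0.261 eV)/(0.0725 eV)) = (1/3) × exp(3.6000) = 12.2.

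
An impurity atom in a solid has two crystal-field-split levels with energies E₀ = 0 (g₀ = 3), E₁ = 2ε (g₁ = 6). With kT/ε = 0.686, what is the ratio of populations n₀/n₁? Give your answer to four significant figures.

9.229

n₀/n₁ = (g₀/g₁) exp[−(E₀−E₁)/kT] = (3/6) × exp(−(-2ε)/(0.686ε)) = (3/6) × exp(2.91545) = 9.229.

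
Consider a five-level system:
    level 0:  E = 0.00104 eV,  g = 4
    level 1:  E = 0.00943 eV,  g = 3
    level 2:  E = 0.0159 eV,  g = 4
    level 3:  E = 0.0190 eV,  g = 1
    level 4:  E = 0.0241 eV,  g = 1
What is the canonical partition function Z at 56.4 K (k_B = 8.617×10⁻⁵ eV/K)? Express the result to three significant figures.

Z = 3.84

k_BT = 8.617×10⁻⁵ × 56.4 K = 0.0048600 eV.
Eᵢ/kT = 0.21399, 1.9403, 3.2716, 3.9095, 4.9588.
Z = Σ gᵢe^(−Eᵢ/kT) = 4·e^(−0.21399) + 3·e^(−1.9403) + 4·e^(−3.2716) + 1·e^(−3.9095) + 1·e^(−4.9588) = 3.2294 + 0.43098 + 0.15178 + 0.020051 + 0.0070213 = 3.8392.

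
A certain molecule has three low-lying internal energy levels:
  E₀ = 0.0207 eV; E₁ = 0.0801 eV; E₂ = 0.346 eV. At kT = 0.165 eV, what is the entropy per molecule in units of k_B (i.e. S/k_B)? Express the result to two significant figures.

0.89

Eᵢ/kT = 0.1255, 0.4855, 2.097.
Z = Σ e^(−Eᵢ/kT) = e^(−0.1255) + e^(−0.4855) + e^(−2.097) = 0.8821 + 0.6154 + 0.1228 = 1.620.
⟨E⟩ = Σ EᵢPᵢ = 0.06793 eV.
S/k_B = ln Z + ⟨E⟩/kT = ln(1.620) + 0.06793/0.165 = 0.4824 + 0.4117 = 0.89.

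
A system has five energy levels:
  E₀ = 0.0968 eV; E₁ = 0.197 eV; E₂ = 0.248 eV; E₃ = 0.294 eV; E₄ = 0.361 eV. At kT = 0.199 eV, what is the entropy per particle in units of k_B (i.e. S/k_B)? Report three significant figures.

Eᵢ/kT = 0.48643, 0.98995, 1.2462, 1.4774, 1.8141.
Z = Σ e^(−Eᵢ/kT) = e^(−0.48643) + e^(−0.98995) + e^(−1.2462) + e^(−1.4774) + e^(−1.8141) = 0.61482 + 0.37160 + 0.28760 + 0.22823 + 0.16298 = 1.6652.
⟨E⟩ = Σ EᵢPᵢ = 0.19816 eV.
S/k_B = ln Z + ⟨E⟩/kT = ln(1.6652) + 0.19816/0.199 = 0.50995 + 0.99578 = 1.51.

1.51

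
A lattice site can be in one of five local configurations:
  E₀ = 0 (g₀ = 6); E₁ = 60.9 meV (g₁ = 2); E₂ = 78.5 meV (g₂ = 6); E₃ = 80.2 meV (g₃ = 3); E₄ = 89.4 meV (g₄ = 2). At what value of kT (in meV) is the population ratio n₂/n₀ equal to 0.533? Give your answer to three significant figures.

n₂/n₀ = (g₂/g₀) exp[−(E₂−E₀)/kT] = 0.533.
⇒ (E₂−E₀)/kT = ln((6/6)/0.533) = ln(1.8762) = 0.62925.
kT = 78.5 meV / 0.62925 = 125 meV.

125 meV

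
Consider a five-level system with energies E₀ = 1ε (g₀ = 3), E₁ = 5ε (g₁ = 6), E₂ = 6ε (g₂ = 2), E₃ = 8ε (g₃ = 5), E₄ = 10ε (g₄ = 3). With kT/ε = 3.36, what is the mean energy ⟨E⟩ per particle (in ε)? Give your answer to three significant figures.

3.58 ε

Eᵢ/kT = 0.29762, 1.4881, 1.7857, 2.3810, 2.9762.
Z = Σ gᵢe^(−Eᵢ/kT) = 3·e^(−0.29762) + 6·e^(−1.4881) + 2·e^(−1.7857) + 5·e^(−2.3810) + 3·e^(−2.9762) = 2.2278 + 1.3548 + 0.33536 + 0.46229 + 0.15296 = 4.5332.
⟨E⟩ = Σ Eᵢ gᵢe^(−Eᵢ/kT) / Z = (1·2.2278 + 5·1.3548 + 6·0.33536 + 8·0.46229 + 10·0.15296) / 4.5332 = 3.58 ε.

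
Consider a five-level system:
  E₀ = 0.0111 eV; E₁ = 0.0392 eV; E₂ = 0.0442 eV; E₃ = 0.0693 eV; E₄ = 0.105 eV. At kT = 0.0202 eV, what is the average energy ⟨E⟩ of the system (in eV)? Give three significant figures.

0.0228 eV

Eᵢ/kT = 0.54950, 1.9406, 2.1881, 3.4307, 5.1980.
Z = Σ e^(−Eᵢ/kT) = e^(−0.54950) + e^(−1.9406) + e^(−2.1881) + e^(−3.4307) + e^(−5.1980) = 0.57724 + 0.14362 + 0.11213 + 0.032364 + 0.0055276 = 0.87088.
⟨E⟩ = Σ Eᵢ e^(−Eᵢ/kT) / Z = (0.0111·0.57724 + 0.0392·0.14362 + 0.0442·0.11213 + 0.0693·0.032364 + 0.105·0.0055276) / 0.87088 = 0.0228 eV.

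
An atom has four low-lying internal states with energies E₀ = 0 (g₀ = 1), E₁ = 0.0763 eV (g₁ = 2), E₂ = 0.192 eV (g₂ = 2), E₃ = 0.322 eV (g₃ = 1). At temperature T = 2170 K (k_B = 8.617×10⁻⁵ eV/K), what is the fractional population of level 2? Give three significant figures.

0.222

k_BT = 8.617×10⁻⁵ × 2170 K = 0.18699 eV.
Eᵢ/kT = 0, 0.40804, 1.0268, 1.7220.
Z = Σ gᵢe^(−Eᵢ/kT) = 1·e^(−0) + 2·e^(−0.40804) + 2·e^(−1.0268) + 1·e^(−1.7220) = 1.0000 + 1.3299 + 0.71630 + 0.17871 = 3.2249.
P₂ = g₂ e^(−E₂/kT) / Z = 0.71630/3.2249 = 0.222.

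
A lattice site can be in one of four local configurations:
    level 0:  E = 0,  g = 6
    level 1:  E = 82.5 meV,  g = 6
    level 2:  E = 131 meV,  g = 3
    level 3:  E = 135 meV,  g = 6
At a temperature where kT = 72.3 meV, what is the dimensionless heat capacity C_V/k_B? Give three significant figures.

Eᵢ/kT = 0, 1.1411, 1.8119, 1.8672.
Z = Σ gᵢe^(−Eᵢ/kT) = 6·e^(−0) + 6·e^(−1.1411) + 3·e^(−1.8119) + 6·e^(−1.8672) = 6.0000 + 1.9168 + 0.49003 + 0.92733 = 9.3342.
⟨E⟩ = 37.231 meV, ⟨E²⟩ = 4109.2 meV².
C_V/k_B = (⟨E²⟩ − ⟨E⟩²)/(kT)² = (4109.2 − 1386.1)/5227.3 = 0.521.

0.521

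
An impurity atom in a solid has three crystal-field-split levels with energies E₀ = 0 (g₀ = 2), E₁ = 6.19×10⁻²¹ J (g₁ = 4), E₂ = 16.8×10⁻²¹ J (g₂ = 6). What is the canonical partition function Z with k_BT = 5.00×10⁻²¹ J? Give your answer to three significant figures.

Z = 3.37

Eᵢ/kT = 0, 1.2380, 3.3600.
Z = Σ gᵢe^(−Eᵢ/kT) = 2·e^(−0) + 4·e^(−1.2380) + 6·e^(−3.3600) = 2.0000 + 1.1599 + 0.20841 = 3.3683.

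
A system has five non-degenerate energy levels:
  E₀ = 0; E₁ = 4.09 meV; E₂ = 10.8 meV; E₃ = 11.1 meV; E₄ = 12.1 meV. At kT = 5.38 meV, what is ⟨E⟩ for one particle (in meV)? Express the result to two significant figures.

Eᵢ/kT = 0, 0.7602, 2.007, 2.063, 2.249.
Z = Σ e^(−Eᵢ/kT) = e^(−0) + e^(−0.7602) + e^(−2.007) + e^(−2.063) + e^(−2.249) = 1.000 + 0.4676 + 0.1344 + 0.1271 + 0.1055 = 1.835.
⟨E⟩ = Σ Eᵢ e^(−Eᵢ/kT) / Z = (0·1.000 + 4.09·0.4676 + 10.8·0.1344 + 11.1·0.1271 + 12.1·0.1055) / 1.835 = 3.3 meV.

3.3 meV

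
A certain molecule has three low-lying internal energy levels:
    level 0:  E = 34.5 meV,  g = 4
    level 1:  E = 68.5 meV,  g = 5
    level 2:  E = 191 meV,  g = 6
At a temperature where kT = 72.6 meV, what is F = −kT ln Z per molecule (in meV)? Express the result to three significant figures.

-115 meV

Eᵢ/kT = 0.47521, 0.94353, 2.6309.
Z = Σ gᵢe^(−Eᵢ/kT) = 4·e^(−0.47521) + 5·e^(−0.94353) + 6·e^(−2.6309) = 2.4870 + 1.9463 + 0.43208 = 4.8654.
F = −kT ln Z = −72.6 × ln(4.8654) = −72.6 × 1.5821 = -115 meV.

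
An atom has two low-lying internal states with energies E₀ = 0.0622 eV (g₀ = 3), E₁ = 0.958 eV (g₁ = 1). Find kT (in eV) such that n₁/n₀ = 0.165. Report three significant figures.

1.27 eV

n₁/n₀ = (g₁/g₀) exp[−(E₁−E₀)/kT] = 0.165.
⇒ (E₁−E₀)/kT = ln((1/3)/0.165) = ln(2.0202) = 0.70320.
kT = 0.8958 eV / 0.70320 = 1.27 eV.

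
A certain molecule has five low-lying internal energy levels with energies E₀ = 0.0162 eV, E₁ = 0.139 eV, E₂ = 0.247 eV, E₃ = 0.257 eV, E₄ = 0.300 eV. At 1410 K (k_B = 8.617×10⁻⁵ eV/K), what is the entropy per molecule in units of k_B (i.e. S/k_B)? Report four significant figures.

1.217

k_BT = 8.617×10⁻⁵ × 1410 K = 0.121500 eV.
Eᵢ/kT = 0.133333, 1.14403, 2.03292, 2.11523, 2.46914.
Z = Σ e^(−Eᵢ/kT) = e^(−0.133333) + e^(−1.14403) + e^(−2.03292) + e^(−2.11523) + e^(−2.46914) = 0.875174 + 0.318533 + 0.130953 + 0.120606 + 0.0846576 = 1.52992.
⟨E⟩ = Σ EᵢPᵢ = 0.0962092 eV.
S/k_B = ln Z + ⟨E⟩/kT = ln(1.52992) + 0.0962092/0.121500 = 0.425215 + 0.791845 = 1.217.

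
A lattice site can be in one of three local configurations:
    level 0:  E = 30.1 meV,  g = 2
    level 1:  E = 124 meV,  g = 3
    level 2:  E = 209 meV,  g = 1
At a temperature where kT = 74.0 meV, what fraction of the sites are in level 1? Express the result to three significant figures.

Eᵢ/kT = 0.40676, 1.6757, 2.8243.
Z = Σ gᵢe^(−Eᵢ/kT) = 2·e^(−0.40676) + 3·e^(−1.6757) + 1·e^(−2.8243) = 1.3316 + 0.56153 + 0.059350 = 1.9525.
P₁ = g₁ e^(−E₁/kT) / Z = 0.56153/1.9525 = 0.288.

0.288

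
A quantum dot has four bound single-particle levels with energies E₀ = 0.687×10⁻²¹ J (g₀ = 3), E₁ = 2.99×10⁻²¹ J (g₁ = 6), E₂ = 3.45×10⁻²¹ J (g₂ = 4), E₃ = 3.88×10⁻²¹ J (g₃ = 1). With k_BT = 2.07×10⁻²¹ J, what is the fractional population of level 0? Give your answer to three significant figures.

Eᵢ/kT = 0.33188, 1.4444, 1.6667, 1.8744.
Z = Σ gᵢe^(−Eᵢ/kT) = 3·e^(−0.33188) + 6·e^(−1.4444) + 4·e^(−1.6667) + 1·e^(−1.8744) = 2.1527 + 1.4153 + 0.75548 + 0.15345 = 4.4769.
P₀ = g₀ e^(−E₀/kT) / Z = 2.1527/4.4769 = 0.481.

0.481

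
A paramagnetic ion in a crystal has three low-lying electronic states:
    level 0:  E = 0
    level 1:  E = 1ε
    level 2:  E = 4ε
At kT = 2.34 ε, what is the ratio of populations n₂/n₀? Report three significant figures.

n₂/n₀ = exp[−(E₂−E₀)/kT] = exp(−(4ε)/(2.34ε)) = exp(-1.7094) = 0.181.

0.181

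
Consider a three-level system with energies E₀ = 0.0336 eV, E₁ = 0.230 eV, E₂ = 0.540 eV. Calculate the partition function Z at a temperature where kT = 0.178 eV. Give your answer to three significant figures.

Eᵢ/kT = 0.18876, 1.2921, 3.0337.
Z = Σ e^(−Eᵢ/kT) = e^(−0.18876) + e^(−1.2921) + e^(−3.0337) = 0.82799 + 0.27469 + 0.048137 = 1.1508.

Z = 1.15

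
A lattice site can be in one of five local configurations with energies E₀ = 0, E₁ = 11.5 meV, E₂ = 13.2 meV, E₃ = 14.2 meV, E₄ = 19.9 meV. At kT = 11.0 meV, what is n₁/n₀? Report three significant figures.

n₁/n₀ = exp[−(E₁−E₀)/kT] = exp(−(11.5 meV)/(11.0 meV)) = exp(-1.0455) = 0.352.

0.352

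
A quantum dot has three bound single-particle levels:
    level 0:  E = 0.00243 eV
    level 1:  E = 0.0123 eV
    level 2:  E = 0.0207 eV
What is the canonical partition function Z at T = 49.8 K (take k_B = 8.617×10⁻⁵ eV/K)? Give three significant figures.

k_BT = 8.617×10⁻⁵ × 49.8 K = 0.0042913 eV.
Eᵢ/kT = 0.56626, 2.8663, 4.8237.
Z = Σ e^(−Eᵢ/kT) = e^(−0.56626) + e^(−2.8663) + e^(−4.8237) = 0.56764 + 0.056909 + 0.0080370 = 0.63259.

Z = 0.633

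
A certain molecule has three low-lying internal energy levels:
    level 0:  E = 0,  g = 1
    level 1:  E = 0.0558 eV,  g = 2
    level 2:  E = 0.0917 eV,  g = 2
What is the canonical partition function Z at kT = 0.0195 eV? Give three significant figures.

Z = 1.13

Eᵢ/kT = 0, 2.8615, 4.7026.
Z = Σ gᵢe^(−Eᵢ/kT) = 1·e^(−0) + 2·e^(−2.8615) + 2·e^(−4.7026) = 1.0000 + 0.11437 + 0.018143 = 1.1325.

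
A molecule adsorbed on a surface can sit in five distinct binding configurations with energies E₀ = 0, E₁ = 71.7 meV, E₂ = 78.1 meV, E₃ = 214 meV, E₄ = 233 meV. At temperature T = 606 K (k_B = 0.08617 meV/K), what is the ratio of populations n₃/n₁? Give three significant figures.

k_BT = 0.08617 × 606 K = 52.219 meV.
n₃/n₁ = exp[−(E₃−E₁)/kT] = exp(−(142.3 meV)/(52.219 meV)) = exp(-2.7251) = 0.0655.

0.0655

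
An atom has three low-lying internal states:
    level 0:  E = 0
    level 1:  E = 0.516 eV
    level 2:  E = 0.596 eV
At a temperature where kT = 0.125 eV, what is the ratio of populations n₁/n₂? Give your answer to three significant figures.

n₁/n₂ = exp[−(E₁−E₂)/kT] = exp(−(-0.080 eV)/(0.125 eV)) = exp(0.64000) = 1.90.

1.90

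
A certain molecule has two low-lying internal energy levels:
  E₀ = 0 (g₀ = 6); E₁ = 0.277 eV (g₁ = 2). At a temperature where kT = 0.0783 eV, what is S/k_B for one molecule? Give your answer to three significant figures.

1.84

Eᵢ/kT = 0, 3.5377.
Z = Σ gᵢe^(−Eᵢ/kT) = 6·e^(−0) + 2·e^(−3.5377) = 6.0000 + 0.058160 = 6.0582.
⟨E⟩ = Σ EᵢPᵢ = 0.0026593 eV.
S/k_B = ln Z + ⟨E⟩/kT = ln(6.0582) + 0.0026593/0.0783 = 1.8014 + 0.033963 = 1.84.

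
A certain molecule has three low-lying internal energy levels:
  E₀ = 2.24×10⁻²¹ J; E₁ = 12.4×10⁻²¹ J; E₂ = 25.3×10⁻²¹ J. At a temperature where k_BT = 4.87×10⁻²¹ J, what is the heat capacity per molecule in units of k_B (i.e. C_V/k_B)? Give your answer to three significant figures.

Eᵢ/kT = 0.45996, 2.5462, 5.1951.
Z = Σ e^(−Eᵢ/kT) = e^(−0.45996) + e^(−2.5462) + e^(−5.1951) = 0.63131 + 0.078379 + 0.0055437 = 0.71523.
⟨E⟩ = 3.5321, ⟨E²⟩ = 26.240.
C_V/k_B = (⟨E²⟩ − ⟨E⟩²)/(kT)² = (26.240 − 12.476)/23.717 = 0.580.

0.580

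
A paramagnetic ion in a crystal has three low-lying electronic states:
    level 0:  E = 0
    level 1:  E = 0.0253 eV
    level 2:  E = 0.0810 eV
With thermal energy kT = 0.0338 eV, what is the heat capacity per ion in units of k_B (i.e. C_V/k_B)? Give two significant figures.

Eᵢ/kT = 0, 0.7485, 2.396.
Z = Σ e^(−Eᵢ/kT) = e^(−0) + e^(−0.7485) + e^(−2.396) = 1.000 + 0.4731 + 0.09108 = 1.564.
⟨E⟩ = 0.01237 eV, ⟨E²⟩ = 0.0005757 eV².
C_V/k_B = (⟨E²⟩ − ⟨E⟩²)/(kT)² = (0.0005757 − 0.0001530)/0.001142 = 0.37.

0.37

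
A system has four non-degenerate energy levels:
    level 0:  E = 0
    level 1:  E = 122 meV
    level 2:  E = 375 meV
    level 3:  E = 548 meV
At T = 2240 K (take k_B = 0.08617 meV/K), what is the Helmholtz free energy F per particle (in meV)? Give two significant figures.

-110 meV

k_BT = 0.08617 × 2240 K = 193.0 meV.
Eᵢ/kT = 0, 0.6321, 1.943, 2.839.
Z = Σ e^(−Eᵢ/kT) = e^(−0) + e^(−0.6321) + e^(−1.943) + e^(−2.839) = 1.000 + 0.5315 + 0.1433 + 0.05848 = 1.733.
F = −kT ln Z = −193.0 × ln(1.733) = −193.0 × 0.5499 = -110 meV.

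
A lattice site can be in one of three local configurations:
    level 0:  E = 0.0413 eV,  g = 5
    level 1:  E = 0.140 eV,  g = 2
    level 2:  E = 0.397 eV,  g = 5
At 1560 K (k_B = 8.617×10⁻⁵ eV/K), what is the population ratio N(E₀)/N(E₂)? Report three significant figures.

k_BT = 8.617×10⁻⁵ × 1560 K = 0.13443 eV.
n₀/n₂ = (g₀/g₂) exp[−(E₀−E₂)/kT] = (5/5) × exp(−(-0.3557 eV)/(0.13443 eV)) = (5/5) × exp(2.6460) = 14.1.

14.1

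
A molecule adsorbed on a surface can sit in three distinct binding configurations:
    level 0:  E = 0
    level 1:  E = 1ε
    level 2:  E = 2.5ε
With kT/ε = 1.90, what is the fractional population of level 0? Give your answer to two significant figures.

Eᵢ/kT = 0, 0.5263, 1.316.
Z = Σ e^(−Eᵢ/kT) = e^(−0) + e^(−0.5263) + e^(−1.316) = 1.000 + 0.5908 + 0.2682 = 1.859.
P₀ = e^(−E₀/kT) / Z = 1.000/1.859 = 0.54.

0.54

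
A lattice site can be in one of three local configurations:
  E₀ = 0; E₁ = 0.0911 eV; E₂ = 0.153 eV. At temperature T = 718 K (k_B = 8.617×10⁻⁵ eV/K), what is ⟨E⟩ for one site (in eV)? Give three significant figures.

k_BT = 8.617×10⁻⁵ × 718 K = 0.061870 eV.
Eᵢ/kT = 0, 1.4724, 2.4729.
Z = Σ e^(−Eᵢ/kT) = e^(−0) + e^(−1.4724) + e^(−2.4729) = 1.0000 + 0.22937 + 0.084340 = 1.3137.
⟨E⟩ = Σ Eᵢ e^(−Eᵢ/kT) / Z = (0·1.0000 + 0.0911·0.22937 + 0.153·0.084340) / 1.3137 = 0.0257 eV.

0.0257 eV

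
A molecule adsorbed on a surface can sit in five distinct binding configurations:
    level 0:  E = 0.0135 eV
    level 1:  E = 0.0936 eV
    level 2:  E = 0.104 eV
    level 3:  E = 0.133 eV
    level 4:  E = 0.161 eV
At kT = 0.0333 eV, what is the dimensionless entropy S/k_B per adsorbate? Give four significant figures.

0.6375

Eᵢ/kT = 0.405405, 2.81081, 3.12312, 3.99399, 4.83483.
Z = Σ e^(−Eᵢ/kT) = e^(−0.405405) + e^(−2.81081) + e^(−3.12312) + e^(−3.99399) + e^(−4.83483) = 0.666707 + 0.0601562 + 0.0440196 + 0.0184260 + 0.00794804 = 0.797257.
⟨E⟩ = Σ EᵢPᵢ = 0.0287730 eV.
S/k_B = ln Z + ⟨E⟩/kT = ln(0.797257) + 0.0287730/0.0333 = -0.226578 + 0.864054 = 0.6375.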